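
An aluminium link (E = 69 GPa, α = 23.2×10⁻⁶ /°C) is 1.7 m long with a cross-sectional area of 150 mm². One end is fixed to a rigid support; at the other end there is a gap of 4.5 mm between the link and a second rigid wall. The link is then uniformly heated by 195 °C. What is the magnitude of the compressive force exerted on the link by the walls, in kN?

P ≈ 19.4 kN

Unrestrained expansion: δ_free = αΔT L = 23.2×10⁻⁶ × 195 × 1700 = 7.691 mm.
The gap closes (δ_free > 4.5 mm) and the wall then resists a further 7.691 − 4.5 = 3.191 mm of expansion.
So σ = E(δ_free − g)/L = 69×10³ × 3.191/1700 = 129.5 MPa.
P = σA = 129.5 × 150 = 19.43 kN.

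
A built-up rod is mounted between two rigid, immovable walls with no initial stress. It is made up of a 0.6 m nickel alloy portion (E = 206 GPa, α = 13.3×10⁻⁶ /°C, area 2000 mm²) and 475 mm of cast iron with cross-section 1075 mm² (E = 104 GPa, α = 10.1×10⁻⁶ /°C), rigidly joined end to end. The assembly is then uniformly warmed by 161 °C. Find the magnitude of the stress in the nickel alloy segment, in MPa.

With the walls removed the bar would change length by δ_free = Σ αᵢΔT Lᵢ = 13.3×10⁻⁶×161×600 + 10.1×10⁻⁶×161×475 = 2.057 mm.
Since the ends are fixed, an axial force P builds up, equal in every segment, with P · Σ Lᵢ/(AᵢEᵢ) = δ_free.
Σ Lᵢ/(AᵢEᵢ) = 600/(2000×206×10³) + 475/(1075×104×10³) = 5.705×10⁻⁶ mm/N.
Hence P = δ_free / Σ(L/AE) = 2.057/5.705×10⁻⁶ = 360.6 kN (compressive).
σ_{nickel alloy} = P / A = 360600 / 2000 = 180.3 MPa.

σ ≈ 180 MPa (compressive)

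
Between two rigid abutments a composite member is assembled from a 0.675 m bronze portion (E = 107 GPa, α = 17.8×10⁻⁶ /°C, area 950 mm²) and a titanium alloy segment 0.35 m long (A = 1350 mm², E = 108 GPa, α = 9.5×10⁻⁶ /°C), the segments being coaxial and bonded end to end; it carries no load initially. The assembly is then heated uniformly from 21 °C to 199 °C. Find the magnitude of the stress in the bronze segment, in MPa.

σ ≈ 318 MPa (compressive)

Free thermal expansion of the whole bar: Σ αᵢΔT Lᵢ = 17.8×10⁻⁶×178×675 + 9.5×10⁻⁶×178×350 = 2.731 mm.
The walls prevent any net length change, so an axial force P (same in every segment) develops. Compatibility: P · Σ Lᵢ/(AᵢEᵢ) = δ_free.
Σ Lᵢ/(AᵢEᵢ) = 675/(950×107×10³) + 350/(1350×108×10³) = 9.041×10⁻⁶ mm/N.
P = 2.731 / 9.041×10⁻⁶ = 302000 N = 302 kN, compressive.
σ_{bronze} = P / A = 302000 / 950 = 317.9 MPa.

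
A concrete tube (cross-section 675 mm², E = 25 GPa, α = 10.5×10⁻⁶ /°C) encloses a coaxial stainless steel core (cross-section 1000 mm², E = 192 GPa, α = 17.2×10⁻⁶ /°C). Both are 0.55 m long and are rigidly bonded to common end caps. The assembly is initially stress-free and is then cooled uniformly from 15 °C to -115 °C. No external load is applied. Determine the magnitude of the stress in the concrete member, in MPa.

σ ≈ 20 MPa (compressive)

The stainless steel has the larger α, so on cooling it would change length more than the concrete if both were free. The rigid plates force a common final length, so the stainless steel is put into tension and the concrete into compression, with equal and opposite forces P (no external load).
Setting the final lengths equal and cancelling L: (α₁ − α₂)ΔT = P/(A₁E₁) + P/(A₂E₂).
|α₁ − α₂|·ΔT = 6.7×10⁻⁶ × 130 = 0.000871.
1/(A₁E₁) + 1/(A₂E₂) = 1/(675×25×10³) + 1/(1000×192×10³) = 6.447×10⁻⁸ N⁻¹.
P = 0.000871 / 6.447×10⁻⁸ = 13510 N = 13.51 kN.
σ_{concrete} = P/A₁ = 13510/675 = 20.02 MPa, compressive.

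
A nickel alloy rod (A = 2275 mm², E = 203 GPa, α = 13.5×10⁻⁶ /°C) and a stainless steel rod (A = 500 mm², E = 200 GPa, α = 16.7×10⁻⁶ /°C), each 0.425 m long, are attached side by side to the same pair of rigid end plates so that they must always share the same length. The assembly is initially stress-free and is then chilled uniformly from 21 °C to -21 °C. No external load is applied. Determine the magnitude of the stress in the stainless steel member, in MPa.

Both members must finish at the same length. With the larger α, the stainless steel tends to over-contract; the plates restrain it, putting the stainless steel in tension and the nickel alloy in compression. With no external load the two internal forces are equal and opposite, magnitude P.
Setting the final lengths equal and cancelling L: (α₁ − α₂)ΔT = P/(A₁E₁) + P/(A₂E₂).
|α₁ − α₂|·ΔT = 3.2×10⁻⁶ × 42 = 0.0001344.
1/(A₁E₁) + 1/(A₂E₂) = 1/(2275×203×10³) + 1/(500×200×10³) = 1.217×10⁻⁸ N⁻¹.
So P = 0.0001344 / 1.217×10⁻⁸ = 11.05 kN.
σ_{stainless steel} = P/A₂ = 11050/500 = 22.1 MPa, tensile.

σ ≈ 22.1 MPa (tensile)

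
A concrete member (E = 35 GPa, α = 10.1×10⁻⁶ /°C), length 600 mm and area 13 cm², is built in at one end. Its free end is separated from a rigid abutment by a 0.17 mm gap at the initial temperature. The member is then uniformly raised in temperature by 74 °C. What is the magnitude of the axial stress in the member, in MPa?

If the wall were absent the member would grow by αΔT L = 10.1×10⁻⁶ × 74 × 600 = 0.4484 mm.
The gap closes (δ_free > 0.17 mm) and the wall then resists a further 0.4484 − 0.17 = 0.2784 mm of expansion.
So σ = E(δ_free − g)/L = 35×10³ × 0.2784/600 = 16.24 MPa.

σ ≈ 16.2 MPa (compressive)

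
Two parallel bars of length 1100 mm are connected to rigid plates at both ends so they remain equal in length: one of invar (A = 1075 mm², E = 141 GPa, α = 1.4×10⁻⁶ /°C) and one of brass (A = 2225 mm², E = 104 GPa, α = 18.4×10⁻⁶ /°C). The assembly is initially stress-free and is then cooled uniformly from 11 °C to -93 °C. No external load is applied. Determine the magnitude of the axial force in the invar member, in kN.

P ≈ 162 kN (compressive in the invar)

Both members must finish at the same length. With the larger α, the brass tends to over-contract; the plates restrain it, putting the brass in tension and the invar in compression. With no external load the two internal forces are equal and opposite, magnitude P.
Equating the net (thermal + elastic) strains gives |α₁ − α₂|·ΔT = P·[1/(A₁E₁) + 1/(A₂E₂)].
|α₁ − α₂|·ΔT = 17×10⁻⁶ × 104 = 0.001768.
1/(A₁E₁) + 1/(A₂E₂) = 1/(1075×141×10³) + 1/(2225×104×10³) = 1.092×10⁻⁸ N⁻¹.
So P = 0.001768 / 1.092×10⁻⁸ = 161.9 kN.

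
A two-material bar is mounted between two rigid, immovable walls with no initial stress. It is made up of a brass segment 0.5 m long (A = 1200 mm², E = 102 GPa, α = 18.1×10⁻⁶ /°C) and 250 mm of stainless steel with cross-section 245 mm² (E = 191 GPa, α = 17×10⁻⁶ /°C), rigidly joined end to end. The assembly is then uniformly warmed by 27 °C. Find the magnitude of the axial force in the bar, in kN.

P ≈ 38.1 kN (compressive)

With the walls removed the bar would change length by δ_free = Σ αᵢΔT Lᵢ = 18.1×10⁻⁶×27×500 + 17×10⁻⁶×27×250 = 0.3591 mm.
Since the ends are fixed, an axial force P builds up, equal in every segment, with P · Σ Lᵢ/(AᵢEᵢ) = δ_free.
The series flexibility is Σ Lᵢ/(AᵢEᵢ) = 500/(1200×102×10³) + 250/(245×191×10³) = 9.427×10⁻⁶ mm/N.
P = 0.3591 / 9.427×10⁻⁶ = 38090 N = 38.09 kN, compressive.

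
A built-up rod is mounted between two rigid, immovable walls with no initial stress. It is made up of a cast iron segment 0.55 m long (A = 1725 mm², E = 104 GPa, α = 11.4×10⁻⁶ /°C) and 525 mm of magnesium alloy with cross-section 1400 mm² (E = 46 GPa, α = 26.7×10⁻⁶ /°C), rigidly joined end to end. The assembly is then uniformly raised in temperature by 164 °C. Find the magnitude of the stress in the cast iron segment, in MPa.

σ ≈ 172 MPa (compressive)

Free thermal expansion of the whole bar: Σ αᵢΔT Lᵢ = 11.4×10⁻⁶×164×550 + 26.7×10⁻⁶×164×525 = 3.327 mm.
The walls prevent any net length change, so an axial force P (same in every segment) develops. Compatibility: P · Σ Lᵢ/(AᵢEᵢ) = δ_free.
The series flexibility is Σ Lᵢ/(AᵢEᵢ) = 550/(1725×104×10³) + 525/(1400×46×10³) = 1.122×10⁻⁵ mm/N.
So P = 3.327 / 1.122×10⁻⁵ = 296.6 kN, compressive.
σ_{cast iron} = P / A = 296600 / 1725 = 171.9 MPa.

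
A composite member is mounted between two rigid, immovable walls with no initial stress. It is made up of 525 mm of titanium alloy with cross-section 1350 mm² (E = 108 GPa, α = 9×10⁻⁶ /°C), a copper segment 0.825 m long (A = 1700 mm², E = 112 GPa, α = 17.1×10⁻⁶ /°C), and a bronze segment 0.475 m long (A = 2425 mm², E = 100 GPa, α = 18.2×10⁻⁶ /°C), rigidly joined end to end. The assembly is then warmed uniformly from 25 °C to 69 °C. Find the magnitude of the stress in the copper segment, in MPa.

σ ≈ 71.9 MPa (compressive)

Free thermal expansion of the whole bar: Σ αᵢΔT Lᵢ = 9×10⁻⁶×44×525 + 17.1×10⁻⁶×44×825 + 18.2×10⁻⁶×44×475 = 1.209 mm.
Since the ends are fixed, an axial force P builds up, equal in every segment, with P · Σ Lᵢ/(AᵢEᵢ) = δ_free.
Σ Lᵢ/(AᵢEᵢ) = 525/(1350×108×10³) + 825/(1700×112×10³) + 475/(2425×100×10³) = 9.893×10⁻⁶ mm/N.
P = 1.209 / 9.893×10⁻⁶ = 122200 N = 122.2 kN, compressive.
σ_{copper} = P / A = 122200 / 1700 = 71.89 MPa.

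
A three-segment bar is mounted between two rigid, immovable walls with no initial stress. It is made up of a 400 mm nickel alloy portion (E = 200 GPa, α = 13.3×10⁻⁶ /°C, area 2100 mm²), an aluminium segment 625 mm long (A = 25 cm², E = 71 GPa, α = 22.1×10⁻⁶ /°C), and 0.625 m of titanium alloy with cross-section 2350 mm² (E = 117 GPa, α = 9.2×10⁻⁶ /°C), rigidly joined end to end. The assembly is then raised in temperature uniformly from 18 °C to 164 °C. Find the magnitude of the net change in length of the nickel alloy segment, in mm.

|ΔL| ≈ 0.264 mm

Free thermal expansion of the whole bar: Σ αᵢΔT Lᵢ = 13.3×10⁻⁶×146×400 + 22.1×10⁻⁶×146×625 + 9.2×10⁻⁶×146×625 = 3.633 mm.
The walls prevent any net length change, so an axial force P (same in every segment) develops. Compatibility: P · Σ Lᵢ/(AᵢEᵢ) = δ_free.
The series flexibility is Σ Lᵢ/(AᵢEᵢ) = 400/(2100×200×10³) + 625/(2500×71×10³) + 625/(2350×117×10³) = 6.747×10⁻⁶ mm/N.
Hence P = δ_free / Σ(L/AE) = 3.633/6.747×10⁻⁶ = 538.5 kN (compressive).
For the nickel alloy segment, free thermal change = 13.3×10⁻⁶×146×400 = 0.7767 mm and elastic change from P = 538500×400/(2100×200×10³) = 0.5128 mm; these oppose, so the net change is 0.264 mm (segment lengthens).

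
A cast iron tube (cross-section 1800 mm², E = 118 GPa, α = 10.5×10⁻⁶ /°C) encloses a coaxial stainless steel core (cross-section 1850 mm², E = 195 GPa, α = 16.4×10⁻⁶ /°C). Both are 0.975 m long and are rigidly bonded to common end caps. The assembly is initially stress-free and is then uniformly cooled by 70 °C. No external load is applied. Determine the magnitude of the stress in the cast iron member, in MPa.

σ ≈ 30.7 MPa (compressive)

Equilibrium of a rigid end plate with no external load gives equal and opposite internal forces ±P in the two members. Since α_{stainless steel} > α_{cast iron}, cooling drives the stainless steel into tension and the cast iron into compression.
Setting the final lengths equal and cancelling L: (α₁ − α₂)ΔT = P/(A₁E₁) + P/(A₂E₂).
|α₁ − α₂|·ΔT = 5.9×10⁻⁶ × 70 = 0.000413.
1/(A₁E₁) + 1/(A₂E₂) = 1/(1800×118×10³) + 1/(1850×195×10³) = 7.48×10⁻⁹ N⁻¹.
So P = 0.000413 / 7.48×10⁻⁹ = 55.21 kN.
σ_{cast iron} = P/A₁ = 55210/1800 = 30.67 MPa, compressive.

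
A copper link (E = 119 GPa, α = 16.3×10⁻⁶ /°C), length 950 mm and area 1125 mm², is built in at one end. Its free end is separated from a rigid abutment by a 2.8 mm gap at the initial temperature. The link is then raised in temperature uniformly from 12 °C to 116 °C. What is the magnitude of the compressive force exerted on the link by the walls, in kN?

Free thermal elongation = αΔT L = 16.3×10⁻⁶ × 104 × 950 = 1.61 mm.
Since δ_free = 1.61 mm is less than the 2.8 mm gap, the link never touches the wall. No axial force develops.

P ≈ 0 kN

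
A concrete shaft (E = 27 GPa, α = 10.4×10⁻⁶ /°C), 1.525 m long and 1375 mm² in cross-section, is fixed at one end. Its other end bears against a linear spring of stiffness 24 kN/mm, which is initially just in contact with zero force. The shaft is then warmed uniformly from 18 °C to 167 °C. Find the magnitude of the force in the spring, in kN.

If the spring were absent the shaft would lengthen by αΔT L = 10.4×10⁻⁶ × 149 × 1525 = 2.363 mm.
Let P be the compressive force at the spring. The shaft shortens elastically by PL/(AE) and the spring compresses by P/k; together these equal δ_free.
P [ L/(AE) + 1/k ] = δ_free → P [ 1525/(1375×27×10³) + 1/(24×10³) ] = 2.363.
P = 2.363 / 8.274×10⁻⁵ = 28560 N.

P ≈ 28.6 kN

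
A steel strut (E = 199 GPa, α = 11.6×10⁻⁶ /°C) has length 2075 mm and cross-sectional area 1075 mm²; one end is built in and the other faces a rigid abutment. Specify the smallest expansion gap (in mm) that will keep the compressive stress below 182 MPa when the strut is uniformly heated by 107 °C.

Free expansion if unrestrained: δ_free = αΔT L = 11.6×10⁻⁶ × 107 × 2075 = 2.575 mm.
A stress of 182 MPa corresponds to the wall pushing the strut back by σL/E = 182×2075/(199×10³) = 1.898 mm.
The gap must absorb the remainder: g_min = 2.575 − 1.898 = 0.6778 mm.

g ≈ 0.678 mm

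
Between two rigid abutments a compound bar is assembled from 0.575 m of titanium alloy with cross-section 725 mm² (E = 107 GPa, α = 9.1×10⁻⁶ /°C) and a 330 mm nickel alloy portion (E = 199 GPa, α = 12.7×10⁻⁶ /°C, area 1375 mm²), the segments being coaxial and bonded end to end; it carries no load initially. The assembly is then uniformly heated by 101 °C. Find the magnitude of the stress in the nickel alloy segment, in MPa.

σ ≈ 80.3 MPa (compressive)

With the walls removed the bar would change length by δ_free = Σ αᵢΔT Lᵢ = 9.1×10⁻⁶×101×575 + 12.7×10⁻⁶×101×330 = 0.9518 mm.
The rigid supports impose zero overall length change; the single axial force P common to all segments must satisfy P Σ Lᵢ/(AᵢEᵢ) = δ_free.
Σ Lᵢ/(AᵢEᵢ) = 575/(725×107×10³) + 330/(1375×199×10³) = 8.618×10⁻⁶ mm/N.
So P = 0.9518 / 8.618×10⁻⁶ = 110.4 kN, compressive.
σ_{nickel alloy} = P / A = 110400 / 1375 = 80.32 MPa.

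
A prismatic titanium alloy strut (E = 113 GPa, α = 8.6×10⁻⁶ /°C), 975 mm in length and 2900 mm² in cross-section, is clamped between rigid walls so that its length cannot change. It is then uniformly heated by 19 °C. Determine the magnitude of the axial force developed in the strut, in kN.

P ≈ 53.5 kN (compressive)

With zero net strain, σ = E·αΔT = 113 GPa × 8.6×10⁻⁶ × 19 = 18.46 MPa.
P = AEαΔT = 2900 × 113×10³ × 8.6×10⁻⁶ × 19 = 53.55 kN (compressive).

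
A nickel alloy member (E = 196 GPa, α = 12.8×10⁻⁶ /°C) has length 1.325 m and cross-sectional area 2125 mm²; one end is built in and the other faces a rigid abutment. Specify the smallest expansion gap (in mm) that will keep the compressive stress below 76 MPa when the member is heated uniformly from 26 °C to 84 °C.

g ≈ 0.47 mm

With no wall the member would lengthen by αΔT L = 12.8×10⁻⁶ × 58 × 1325 = 0.9837 mm.
A stress of 76 MPa corresponds to the wall pushing the member back by σL/E = 76×1325/(196×10³) = 0.5138 mm.
So the gap has to take up the difference, g_min = δ_free − σL/E = 0.9837 − 0.5138 = 0.4699 mm.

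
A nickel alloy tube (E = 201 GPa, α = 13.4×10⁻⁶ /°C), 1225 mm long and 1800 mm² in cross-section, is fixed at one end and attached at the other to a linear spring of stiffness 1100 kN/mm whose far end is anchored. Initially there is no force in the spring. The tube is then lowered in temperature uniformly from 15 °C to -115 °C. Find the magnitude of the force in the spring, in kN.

P ≈ 497 kN

If the spring were absent the tube would shorten by αΔT L = 13.4×10⁻⁶ × 130 × 1225 = 2.134 mm.
With a force P in the spring, the elastic change of the tube is PL/(AE) and that of the spring is P/k; compatibility requires their sum to equal δ_free.
P [ L/(AE) + 1/k ] = δ_free → P [ 1225/(1800×201×10³) + 1/(1100×10³) ] = 2.134.
P = 2.134 / 4.295×10⁻⁶ = 496900 N.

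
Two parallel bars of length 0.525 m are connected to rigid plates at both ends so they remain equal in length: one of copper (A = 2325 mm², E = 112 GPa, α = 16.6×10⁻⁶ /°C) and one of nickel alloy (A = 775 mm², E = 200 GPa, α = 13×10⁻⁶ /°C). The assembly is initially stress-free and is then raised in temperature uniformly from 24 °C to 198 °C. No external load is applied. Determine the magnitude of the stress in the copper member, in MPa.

Equilibrium of a rigid end plate with no external load gives equal and opposite internal forces ±P in the two members. Since α_{copper} > α_{nickel alloy}, heating drives the copper into compression and the nickel alloy into tension.
Compatibility of the two members (thermal + elastic change equal): (α₁ − α₂)ΔT = P·[1/(A₁E₁) + 1/(A₂E₂)].
|α₁ − α₂|·ΔT = 3.6×10⁻⁶ × 174 = 0.0006264.
1/(A₁E₁) + 1/(A₂E₂) = 1/(2325×112×10³) + 1/(775×200×10³) = 1.029×10⁻⁸ N⁻¹.
So P = 0.0006264 / 1.029×10⁻⁸ = 60.86 kN.
σ_{copper} = P/A₁ = 60860/2325 = 26.18 MPa, compressive.

σ ≈ 26.2 MPa (compressive)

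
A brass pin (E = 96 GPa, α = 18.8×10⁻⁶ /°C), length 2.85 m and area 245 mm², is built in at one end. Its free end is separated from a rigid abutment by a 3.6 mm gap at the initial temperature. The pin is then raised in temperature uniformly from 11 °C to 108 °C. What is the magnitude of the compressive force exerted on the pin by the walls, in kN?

If the wall were absent the pin would grow by αΔT L = 18.8×10⁻⁶ × 97 × 2850 = 5.197 mm.
This exceeds the 3.6 mm gap, so the wall pushes back. The portion of expansion that must be recovered elastically is δ_free − gap = 5.197 − 3.6 = 1.597 mm.
Compatibility: PL/(AE) = 1.597 mm, so σ = P/A = E × (1.597/2850) = 53.8 MPa.
P = σA = 53.8 × 245 = 13.18 kN.

P ≈ 13.2 kN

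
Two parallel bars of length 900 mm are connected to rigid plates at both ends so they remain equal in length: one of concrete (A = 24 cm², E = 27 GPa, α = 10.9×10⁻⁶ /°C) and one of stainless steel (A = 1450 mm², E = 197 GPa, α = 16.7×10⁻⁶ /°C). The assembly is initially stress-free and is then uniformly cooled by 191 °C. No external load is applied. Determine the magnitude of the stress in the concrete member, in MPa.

σ ≈ 24.4 MPa (compressive)

Both members must finish at the same length. With the larger α, the stainless steel tends to over-contract; the plates restrain it, putting the stainless steel in tension and the concrete in compression. With no external load the two internal forces are equal and opposite, magnitude P.
Equating the net (thermal + elastic) strains gives |α₁ − α₂|·ΔT = P·[1/(A₁E₁) + 1/(A₂E₂)].
|α₁ − α₂|·ΔT = 5.8×10⁻⁶ × 191 = 0.001108.
1/(A₁E₁) + 1/(A₂E₂) = 1/(2400×27×10³) + 1/(1450×197×10³) = 1.893×10⁻⁸ N⁻¹.
So P = 0.001108 / 1.893×10⁻⁸ = 58.51 kN.
σ_{concrete} = P/A₁ = 58510/2400 = 24.38 MPa, compressive.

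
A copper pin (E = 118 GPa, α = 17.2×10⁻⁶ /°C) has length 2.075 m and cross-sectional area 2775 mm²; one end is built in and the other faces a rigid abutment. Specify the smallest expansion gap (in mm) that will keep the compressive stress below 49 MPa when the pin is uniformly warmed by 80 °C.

With no wall the pin would lengthen by αΔT L = 17.2×10⁻⁶ × 80 × 2075 = 2.855 mm.
At the allowable stress the elastic shortening the wall may impose is σL/E = 49 × 2075 / (118×10³) = 0.8617 mm.
The gap must absorb the remainder: g_min = 2.855 − 0.8617 = 1.994 mm.

g ≈ 1.99 mm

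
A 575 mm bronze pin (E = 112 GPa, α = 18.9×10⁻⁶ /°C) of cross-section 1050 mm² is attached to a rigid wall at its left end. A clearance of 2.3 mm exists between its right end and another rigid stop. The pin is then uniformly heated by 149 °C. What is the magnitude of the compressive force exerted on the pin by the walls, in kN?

P ≈ 0 kN

If the wall were absent the pin would grow by αΔT L = 18.9×10⁻⁶ × 149 × 575 = 1.619 mm.
This is smaller than the 2.3 mm clearance, so the pin expands freely without reaching the stop — the stress is zero.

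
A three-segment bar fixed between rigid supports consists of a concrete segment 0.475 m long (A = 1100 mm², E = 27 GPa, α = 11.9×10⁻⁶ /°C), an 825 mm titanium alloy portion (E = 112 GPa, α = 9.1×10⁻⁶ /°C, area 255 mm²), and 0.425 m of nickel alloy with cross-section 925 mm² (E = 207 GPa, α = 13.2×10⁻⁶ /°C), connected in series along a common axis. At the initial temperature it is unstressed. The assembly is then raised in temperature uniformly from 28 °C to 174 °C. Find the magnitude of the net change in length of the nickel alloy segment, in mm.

|ΔL| ≈ 0.69 mm

Free thermal expansion of the whole bar: Σ αᵢΔT Lᵢ = 11.9×10⁻⁶×146×475 + 9.1×10⁻⁶×146×825 + 13.2×10⁻⁶×146×425 = 2.74 mm.
The rigid supports impose zero overall length change; the single axial force P common to all segments must satisfy P Σ Lᵢ/(AᵢEᵢ) = δ_free.
Σ Lᵢ/(AᵢEᵢ) = 475/(1100×27×10³) + 825/(255×112×10³) + 425/(925×207×10³) = 4.71×10⁻⁵ mm/N.
P = 2.74 / 4.71×10⁻⁵ = 58180 N = 58.18 kN, compressive.
For the nickel alloy segment, free thermal change = 13.2×10⁻⁶×146×425 = 0.8191 mm and elastic change from P = 58180×425/(925×207×10³) = 0.1291 mm; these oppose, so the net change is 0.69 mm (segment lengthens).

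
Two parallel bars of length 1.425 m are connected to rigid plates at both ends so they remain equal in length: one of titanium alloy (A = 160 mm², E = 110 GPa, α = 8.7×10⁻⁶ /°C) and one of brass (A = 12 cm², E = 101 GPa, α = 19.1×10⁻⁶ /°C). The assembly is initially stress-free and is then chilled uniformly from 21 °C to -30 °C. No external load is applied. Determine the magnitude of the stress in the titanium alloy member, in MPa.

σ ≈ 50.9 MPa (compressive)

The brass has the larger α, so on cooling it would change length more than the titanium alloy if both were free. The rigid plates force a common final length, so the brass is put into tension and the titanium alloy into compression, with equal and opposite forces P (no external load).
Setting the final lengths equal and cancelling L: (α₁ − α₂)ΔT = P/(A₁E₁) + P/(A₂E₂).
|α₁ − α₂|·ΔT = 10.4×10⁻⁶ × 51 = 0.0005304.
1/(A₁E₁) + 1/(A₂E₂) = 1/(160×110×10³) + 1/(1200×101×10³) = 6.507×10⁻⁸ N⁻¹.
So P = 0.0005304 / 6.507×10⁻⁸ = 8.151 kN.
σ_{titanium alloy} = P/A₁ = 8151/160 = 50.95 MPa, compressive.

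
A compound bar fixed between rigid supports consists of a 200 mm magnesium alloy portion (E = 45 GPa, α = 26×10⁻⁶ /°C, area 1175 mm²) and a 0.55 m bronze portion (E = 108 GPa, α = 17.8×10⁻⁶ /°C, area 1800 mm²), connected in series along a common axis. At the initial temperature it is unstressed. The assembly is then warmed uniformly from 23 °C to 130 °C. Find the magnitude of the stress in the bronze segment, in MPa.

Free thermal expansion of the whole bar: Σ αᵢΔT Lᵢ = 26×10⁻⁶×107×200 + 17.8×10⁻⁶×107×550 = 1.604 mm.
Since the ends are fixed, an axial force P builds up, equal in every segment, with P · Σ Lᵢ/(AᵢEᵢ) = δ_free.
Σ Lᵢ/(AᵢEᵢ) = 200/(1175×45×10³) + 550/(1800×108×10³) = 6.612×10⁻⁶ mm/N.
Hence P = δ_free / Σ(L/AE) = 1.604/6.612×10⁻⁶ = 242.6 kN (compressive).
σ_{bronze} = P / A = 242600 / 1800 = 134.8 MPa.

σ ≈ 135 MPa (compressive)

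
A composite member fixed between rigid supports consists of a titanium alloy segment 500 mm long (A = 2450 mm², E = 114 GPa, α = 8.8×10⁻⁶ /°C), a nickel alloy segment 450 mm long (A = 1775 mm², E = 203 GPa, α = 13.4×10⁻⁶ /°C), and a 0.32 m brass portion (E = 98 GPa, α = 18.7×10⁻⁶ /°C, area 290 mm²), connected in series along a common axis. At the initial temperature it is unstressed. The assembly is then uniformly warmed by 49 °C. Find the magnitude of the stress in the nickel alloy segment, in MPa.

σ ≈ 31.7 MPa (compressive)

With the walls removed the bar would change length by δ_free = Σ αᵢΔT Lᵢ = 8.8×10⁻⁶×49×500 + 13.4×10⁻⁶×49×450 + 18.7×10⁻⁶×49×320 = 0.8043 mm.
The walls prevent any net length change, so an axial force P (same in every segment) develops. Compatibility: P · Σ Lᵢ/(AᵢEᵢ) = δ_free.
Σ Lᵢ/(AᵢEᵢ) = 500/(2450×114×10³) + 450/(1775×203×10³) + 320/(290×98×10³) = 1.43×10⁻⁵ mm/N.
Hence P = δ_free / Σ(L/AE) = 0.8043/1.43×10⁻⁵ = 56.25 kN (compressive).
σ_{nickel alloy} = P / A = 56250 / 1775 = 31.69 MPa.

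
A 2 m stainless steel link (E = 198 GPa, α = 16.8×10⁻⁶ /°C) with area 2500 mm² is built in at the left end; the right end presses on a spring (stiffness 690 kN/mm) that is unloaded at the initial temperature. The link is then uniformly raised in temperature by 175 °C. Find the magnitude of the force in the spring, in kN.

Free thermal expansion: δ_free = αΔT L = 16.8×10⁻⁶ × 175 × 2000 = 5.88 mm.
Let P be the compressive force at the spring. The link shortens elastically by PL/(AE) and the spring compresses by P/k; together these equal δ_free.
So P = δ_free / [L/(AE) + 1/k] = 5.88 / [ 2000/(2500×198×10³) + 1/(690×10³) ].
P = 5.88 / 5.49×10⁻⁶ = 1.071×10⁶ N.

P ≈ 1070 kN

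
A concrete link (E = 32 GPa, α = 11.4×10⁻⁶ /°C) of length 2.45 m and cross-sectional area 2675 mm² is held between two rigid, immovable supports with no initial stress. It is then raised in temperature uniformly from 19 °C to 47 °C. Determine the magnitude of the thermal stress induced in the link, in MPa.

σ ≈ 10.2 MPa (compressive)

The supports are rigid, so the total axial strain is zero. The restrained thermal strain is ε = αΔT = 11.4×10⁻⁶ × 28 = 319.2×10⁻⁶.
The stress required to suppress this strain is σ = Eε = 32×10³ × 319.2×10⁻⁶ = 10.21 MPa, compressive since the link is trying to expand.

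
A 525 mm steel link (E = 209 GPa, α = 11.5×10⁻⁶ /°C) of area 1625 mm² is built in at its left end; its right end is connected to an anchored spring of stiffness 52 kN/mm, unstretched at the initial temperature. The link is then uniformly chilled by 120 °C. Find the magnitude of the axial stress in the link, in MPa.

σ ≈ 21.5 MPa (tensile)

Free thermal contraction: δ_free = αΔT L = 11.5×10⁻⁶ × 120 × 525 = 0.7245 mm.
With a force P in the spring, the elastic change of the link is PL/(AE) and that of the spring is P/k; compatibility requires their sum to equal δ_free.
P [ L/(AE) + 1/k ] = δ_free → P [ 525/(1625×209×10³) + 1/(52×10³) ] = 0.7245.
P = 0.7245 / 2.078×10⁻⁵ = 34870 N.
σ = P/A = 34870/1625 = 21.46 MPa.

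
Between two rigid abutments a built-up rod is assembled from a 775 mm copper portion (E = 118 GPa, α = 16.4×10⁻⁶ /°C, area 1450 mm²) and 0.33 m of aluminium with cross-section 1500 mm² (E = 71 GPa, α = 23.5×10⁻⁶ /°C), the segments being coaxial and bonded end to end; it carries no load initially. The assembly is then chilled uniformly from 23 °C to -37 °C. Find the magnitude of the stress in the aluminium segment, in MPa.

Free thermal contraction of the whole bar: Σ αᵢΔT Lᵢ = 16.4×10⁻⁶×60×775 + 23.5×10⁻⁶×60×330 = 1.228 mm.
The walls prevent any net length change, so an axial force P (same in every segment) develops. Compatibility: P · Σ Lᵢ/(AᵢEᵢ) = δ_free.
The series flexibility is Σ Lᵢ/(AᵢEᵢ) = 775/(1450×118×10³) + 330/(1500×71×10³) = 7.628×10⁻⁶ mm/N.
So P = 1.228 / 7.628×10⁻⁶ = 161 kN, tensile.
σ_{aluminium} = P / A = 161000 / 1500 = 107.3 MPa.

σ ≈ 107 MPa (tensile)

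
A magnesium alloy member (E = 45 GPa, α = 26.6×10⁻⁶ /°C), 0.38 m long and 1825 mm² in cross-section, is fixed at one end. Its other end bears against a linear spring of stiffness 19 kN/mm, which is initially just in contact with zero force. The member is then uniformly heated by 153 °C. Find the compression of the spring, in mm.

Free thermal expansion: δ_free = αΔT L = 26.6×10⁻⁶ × 153 × 380 = 1.547 mm.
Let P be the compressive force at the spring. The member shortens elastically by PL/(AE) and the spring compresses by P/k; together these equal δ_free.
P [ L/(AE) + 1/k ] = δ_free → P [ 380/(1825×45×10³) + 1/(19×10³) ] = 1.547.
P = 1.547 / 5.726×10⁻⁵ = 27010 N.
Spring compression = P/k = 27010/(19×10³) = 1.422 mm.

δ ≈ 1.42 mm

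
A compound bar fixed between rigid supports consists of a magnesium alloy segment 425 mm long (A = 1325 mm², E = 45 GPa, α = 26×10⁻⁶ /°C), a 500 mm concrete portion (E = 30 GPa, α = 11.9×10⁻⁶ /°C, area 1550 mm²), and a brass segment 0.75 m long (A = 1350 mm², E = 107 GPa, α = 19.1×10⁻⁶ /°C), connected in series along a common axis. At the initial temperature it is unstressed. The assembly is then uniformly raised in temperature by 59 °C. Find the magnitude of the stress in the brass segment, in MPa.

With the walls removed the bar would change length by δ_free = Σ αᵢΔT Lᵢ = 26×10⁻⁶×59×425 + 11.9×10⁻⁶×59×500 + 19.1×10⁻⁶×59×750 = 1.848 mm.
Since the ends are fixed, an axial force P builds up, equal in every segment, with P · Σ Lᵢ/(AᵢEᵢ) = δ_free.
Σ Lᵢ/(AᵢEᵢ) = 425/(1325×45×10³) + 500/(1550×30×10³) + 750/(1350×107×10³) = 2.307×10⁻⁵ mm/N.
So P = 1.848 / 2.307×10⁻⁵ = 80.1 kN, compressive.
σ_{brass} = P / A = 80100 / 1350 = 59.34 MPa.

σ ≈ 59.3 MPa (compressive)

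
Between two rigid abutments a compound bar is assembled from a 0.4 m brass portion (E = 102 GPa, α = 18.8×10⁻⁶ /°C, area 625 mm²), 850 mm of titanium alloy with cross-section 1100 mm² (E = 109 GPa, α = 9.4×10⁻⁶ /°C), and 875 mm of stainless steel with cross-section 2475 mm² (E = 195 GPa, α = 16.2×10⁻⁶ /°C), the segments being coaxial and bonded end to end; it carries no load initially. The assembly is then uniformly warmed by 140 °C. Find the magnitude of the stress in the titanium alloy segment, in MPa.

If the supports were absent, the total length change would be Σ αᵢΔT Lᵢ = 18.8×10⁻⁶×140×400 + 9.4×10⁻⁶×140×850 + 16.2×10⁻⁶×140×875 = 4.156 mm.
Since the ends are fixed, an axial force P builds up, equal in every segment, with P · Σ Lᵢ/(AᵢEᵢ) = δ_free.
Σ Lᵢ/(AᵢEᵢ) = 400/(625×102×10³) + 850/(1100×109×10³) + 875/(2475×195×10³) = 1.518×10⁻⁵ mm/N.
So P = 4.156 / 1.518×10⁻⁵ = 273.8 kN, compressive.
σ_{titanium alloy} = P / A = 273800 / 1100 = 248.9 MPa.

σ ≈ 249 MPa (compressive)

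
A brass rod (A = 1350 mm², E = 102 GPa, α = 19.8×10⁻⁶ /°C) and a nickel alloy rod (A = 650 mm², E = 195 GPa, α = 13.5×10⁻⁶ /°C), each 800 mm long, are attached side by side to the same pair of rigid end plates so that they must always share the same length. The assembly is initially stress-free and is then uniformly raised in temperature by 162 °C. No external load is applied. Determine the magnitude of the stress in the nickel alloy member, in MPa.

σ ≈ 104 MPa (tensile)

Both members must finish at the same length. With the larger α, the brass tends to over-expand; the plates restrain it, putting the brass in compression and the nickel alloy in tension. With no external load the two internal forces are equal and opposite, magnitude P.
Compatibility of the two members (thermal + elastic change equal): (α₁ − α₂)ΔT = P·[1/(A₁E₁) + 1/(A₂E₂)].
|α₁ − α₂|·ΔT = 6.3×10⁻⁶ × 162 = 0.001021.
1/(A₁E₁) + 1/(A₂E₂) = 1/(1350×102×10³) + 1/(650×195×10³) = 1.515×10⁻⁸ N⁻¹.
P = 0.001021 / 1.515×10⁻⁸ = 67360 N = 67.36 kN.
σ_{nickel alloy} = P/A₂ = 67360/650 = 103.6 MPa, tensile.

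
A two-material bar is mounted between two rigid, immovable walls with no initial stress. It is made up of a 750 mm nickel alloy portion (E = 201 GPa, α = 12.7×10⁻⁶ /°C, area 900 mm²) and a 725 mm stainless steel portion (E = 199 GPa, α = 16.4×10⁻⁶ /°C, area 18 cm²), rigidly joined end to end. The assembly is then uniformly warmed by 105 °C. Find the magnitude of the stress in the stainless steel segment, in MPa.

σ ≈ 202 MPa (compressive)

Free thermal expansion of the whole bar: Σ αᵢΔT Lᵢ = 12.7×10⁻⁶×105×750 + 16.4×10⁻⁶×105×725 = 2.249 mm.
Since the ends are fixed, an axial force P builds up, equal in every segment, with P · Σ Lᵢ/(AᵢEᵢ) = δ_free.
The series flexibility is Σ Lᵢ/(AᵢEᵢ) = 750/(900×201×10³) + 725/(1800×199×10³) = 6.17×10⁻⁶ mm/N.
Hence P = δ_free / Σ(L/AE) = 2.249/6.17×10⁻⁶ = 364.4 kN (compressive).
σ_{stainless steel} = P / A = 364400 / 1800 = 202.5 MPa.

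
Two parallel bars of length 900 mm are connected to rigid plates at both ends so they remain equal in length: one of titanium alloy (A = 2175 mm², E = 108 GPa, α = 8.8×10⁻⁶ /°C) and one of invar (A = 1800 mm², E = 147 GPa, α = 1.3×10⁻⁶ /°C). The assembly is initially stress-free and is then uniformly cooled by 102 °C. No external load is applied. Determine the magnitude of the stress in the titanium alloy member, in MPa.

σ ≈ 43.8 MPa (tensile)

Both members must finish at the same length. With the larger α, the titanium alloy tends to over-contract; the plates restrain it, putting the titanium alloy in tension and the invar in compression. With no external load the two internal forces are equal and opposite, magnitude P.
Compatibility of the two members (thermal + elastic change equal): (α₁ − α₂)ΔT = P·[1/(A₁E₁) + 1/(A₂E₂)].
|α₁ − α₂|·ΔT = 7.5×10⁻⁶ × 102 = 0.000765.
1/(A₁E₁) + 1/(A₂E₂) = 1/(2175×108×10³) + 1/(1800×147×10³) = 8.036×10⁻⁹ N⁻¹.
So P = 0.000765 / 8.036×10⁻⁹ = 95.19 kN.
σ_{titanium alloy} = P/A₁ = 95190/2175 = 43.77 MPa, tensile.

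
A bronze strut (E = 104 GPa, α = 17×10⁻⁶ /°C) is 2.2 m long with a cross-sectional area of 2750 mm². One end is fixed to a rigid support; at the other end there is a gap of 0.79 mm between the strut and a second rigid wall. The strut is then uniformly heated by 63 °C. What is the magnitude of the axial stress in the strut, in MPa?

If the wall were absent the strut would grow by αΔT L = 17×10⁻⁶ × 63 × 2200 = 2.356 mm.
This exceeds the 0.79 mm gap, so the wall pushes back. The portion of expansion that must be recovered elastically is δ_free − gap = 2.356 − 0.79 = 1.566 mm.
That suppressed elongation corresponds to σ = E·Δ/L = 104×10³ × 1.566/2200 = 74.04 MPa.

σ ≈ 74 MPa (compressive)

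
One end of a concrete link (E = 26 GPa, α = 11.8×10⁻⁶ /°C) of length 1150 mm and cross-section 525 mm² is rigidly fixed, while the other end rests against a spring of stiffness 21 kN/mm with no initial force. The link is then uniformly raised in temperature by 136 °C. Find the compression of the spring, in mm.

δ ≈ 0.666 mm

If the spring were absent the link would lengthen by αΔT L = 11.8×10⁻⁶ × 136 × 1150 = 1.846 mm.
With a force P in the spring, the elastic change of the link is PL/(AE) and that of the spring is P/k; compatibility requires their sum to equal δ_free.
So P = δ_free / [L/(AE) + 1/k] = 1.846 / [ 1150/(525×26×10³) + 1/(21×10³) ].
P = 1.846 / 0.0001319 = 14000 N.
Spring compression = P/k = 14000/(21×10³) = 0.6664 mm.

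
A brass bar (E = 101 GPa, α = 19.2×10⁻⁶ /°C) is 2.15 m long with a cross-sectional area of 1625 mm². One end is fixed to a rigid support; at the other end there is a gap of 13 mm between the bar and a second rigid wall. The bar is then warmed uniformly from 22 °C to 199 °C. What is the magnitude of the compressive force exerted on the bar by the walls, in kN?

Free thermal elongation = αΔT L = 19.2×10⁻⁶ × 177 × 2150 = 7.307 mm.
This is smaller than the 13 mm clearance, so the bar expands freely without reaching the stop — the stress is zero.

P ≈ 0 kN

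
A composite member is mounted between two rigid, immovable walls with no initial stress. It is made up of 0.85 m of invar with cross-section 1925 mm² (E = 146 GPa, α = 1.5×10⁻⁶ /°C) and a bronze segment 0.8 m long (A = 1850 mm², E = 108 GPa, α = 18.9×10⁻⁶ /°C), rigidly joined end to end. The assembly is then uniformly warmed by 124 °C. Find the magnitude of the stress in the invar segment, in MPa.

σ ≈ 150 MPa (compressive)

With the walls removed the bar would change length by δ_free = Σ αᵢΔT Lᵢ = 1.5×10⁻⁶×124×850 + 18.9×10⁻⁶×124×800 = 2.033 mm.
The walls prevent any net length change, so an axial force P (same in every segment) develops. Compatibility: P · Σ Lᵢ/(AᵢEᵢ) = δ_free.
Σ Lᵢ/(AᵢEᵢ) = 850/(1925×146×10³) + 800/(1850×108×10³) = 7.028×10⁻⁶ mm/N.
So P = 2.033 / 7.028×10⁻⁶ = 289.3 kN, compressive.
σ_{invar} = P / A = 289300 / 1925 = 150.3 MPa.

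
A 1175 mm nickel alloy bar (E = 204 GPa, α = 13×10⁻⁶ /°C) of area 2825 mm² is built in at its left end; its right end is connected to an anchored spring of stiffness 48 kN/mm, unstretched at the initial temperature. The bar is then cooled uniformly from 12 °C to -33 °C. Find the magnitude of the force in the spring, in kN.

P ≈ 30.1 kN

If the spring were absent the bar would shorten by αΔT L = 13×10⁻⁶ × 45 × 1175 = 0.6874 mm.
Let P be the tensile force in the spring. The bar extends elastically by PL/(AE) and the spring stretches by P/k; together these equal δ_free.
P [ L/(AE) + 1/k ] = δ_free → P [ 1175/(2825×204×10³) + 1/(48×10³) ] = 0.6874.
P = 0.6874 / 2.287×10⁻⁵ = 30050 N.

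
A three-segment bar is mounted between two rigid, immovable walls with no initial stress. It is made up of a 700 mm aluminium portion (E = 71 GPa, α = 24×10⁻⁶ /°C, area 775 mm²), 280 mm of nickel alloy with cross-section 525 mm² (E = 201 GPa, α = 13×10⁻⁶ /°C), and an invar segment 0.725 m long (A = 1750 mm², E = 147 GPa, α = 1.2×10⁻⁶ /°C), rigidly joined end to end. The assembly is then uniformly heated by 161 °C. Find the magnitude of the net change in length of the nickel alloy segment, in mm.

Free thermal expansion of the whole bar: Σ αᵢΔT Lᵢ = 24×10⁻⁶×161×700 + 13×10⁻⁶×161×280 + 1.2×10⁻⁶×161×725 = 3.431 mm.
The rigid supports impose zero overall length change; the single axial force P common to all segments must satisfy P Σ Lᵢ/(AᵢEᵢ) = δ_free.
The series flexibility is Σ Lᵢ/(AᵢEᵢ) = 700/(775×71×10³) + 280/(525×201×10³) + 725/(1750×147×10³) = 1.819×10⁻⁵ mm/N.
So P = 3.431 / 1.819×10⁻⁵ = 188.6 kN, compressive.
For the nickel alloy segment, free thermal change = 13×10⁻⁶×161×280 = 0.586 mm and elastic change from P = 188600×280/(525×201×10³) = 0.5004 mm; these oppose, so the net change is 0.0857 mm (segment lengthens).

|ΔL| ≈ 0.0857 mm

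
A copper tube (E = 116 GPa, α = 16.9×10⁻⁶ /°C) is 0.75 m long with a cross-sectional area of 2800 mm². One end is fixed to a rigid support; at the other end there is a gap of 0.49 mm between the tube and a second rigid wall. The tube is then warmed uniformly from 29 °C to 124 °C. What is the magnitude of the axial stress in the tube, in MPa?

If the wall were absent the tube would grow by αΔT L = 16.9×10⁻⁶ × 95 × 750 = 1.204 mm.
After closing the 0.49 mm clearance, 1.204 − 0.49 = 0.7141 mm of expansion remains to be suppressed by the wall.
Compatibility: PL/(AE) = 0.7141 mm, so σ = P/A = E × (0.7141/750) = 110.5 MPa.

σ ≈ 110 MPa (compressive)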